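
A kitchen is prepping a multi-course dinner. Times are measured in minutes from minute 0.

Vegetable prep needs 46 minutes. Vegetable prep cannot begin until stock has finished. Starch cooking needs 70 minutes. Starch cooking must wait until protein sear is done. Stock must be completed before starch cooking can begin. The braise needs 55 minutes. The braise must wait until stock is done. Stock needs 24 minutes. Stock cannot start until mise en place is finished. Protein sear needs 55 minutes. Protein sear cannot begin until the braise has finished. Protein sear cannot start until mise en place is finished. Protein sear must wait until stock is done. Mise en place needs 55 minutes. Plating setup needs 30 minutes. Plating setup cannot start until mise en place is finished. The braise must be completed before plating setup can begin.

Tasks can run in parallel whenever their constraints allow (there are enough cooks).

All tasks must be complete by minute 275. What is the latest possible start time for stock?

Starch cooking must finish by minute 275; it takes 70 minutes, so it must start by 275 − 70 = minute 205.
Since starch cooking (must start by minute 205) depends on it, protein sear must finish by minute 205. Backing off its 55-minute duration gives a latest start of minute 150.
Plating setup has no dependents, so it just needs to finish by minute 275. Starting by 275 − 30 = minute 245 achieves that.
The braise feeds protein sear (must start by minute 150); plating setup (must start by minute 245). Taking the minimum, the braise must finish by minute 150 and start by 150 − 55 = minute 95.
Vegetable prep must finish by minute 275; it takes 46 minutes, so it must start by 275 − 46 = minute 229.
For stock: the braise (must start by minute 95); protein sear (must start by minute 150); vegetable prep (must start by minute 229); starch cooking (must start by minute 205). The most restrictive is minute 95; with a 24-minute duration, stock must start by minute 71.

71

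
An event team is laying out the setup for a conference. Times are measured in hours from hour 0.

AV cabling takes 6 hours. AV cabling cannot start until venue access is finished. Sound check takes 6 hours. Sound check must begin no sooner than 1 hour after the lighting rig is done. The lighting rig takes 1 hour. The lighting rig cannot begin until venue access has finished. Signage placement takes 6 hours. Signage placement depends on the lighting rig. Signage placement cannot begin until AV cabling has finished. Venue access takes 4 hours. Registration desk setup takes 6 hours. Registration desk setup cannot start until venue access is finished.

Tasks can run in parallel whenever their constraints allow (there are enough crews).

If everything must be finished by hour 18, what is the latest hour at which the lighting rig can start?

Nothing follows signage placement; the deadline of hour 18 is its only limit. It must start by 18 − 6 = hour 12.
Nothing follows sound check; the deadline of hour 18 is its only limit. It must start by 18 − 6 = hour 12.
For the lighting rig: signage placement (must start by hour 12); sound check (must start by hour 12, minus 1-hour gap → hour 11). The most restrictive is hour 11; with a 1-hour duration, the lighting rig must start by hour 10.

10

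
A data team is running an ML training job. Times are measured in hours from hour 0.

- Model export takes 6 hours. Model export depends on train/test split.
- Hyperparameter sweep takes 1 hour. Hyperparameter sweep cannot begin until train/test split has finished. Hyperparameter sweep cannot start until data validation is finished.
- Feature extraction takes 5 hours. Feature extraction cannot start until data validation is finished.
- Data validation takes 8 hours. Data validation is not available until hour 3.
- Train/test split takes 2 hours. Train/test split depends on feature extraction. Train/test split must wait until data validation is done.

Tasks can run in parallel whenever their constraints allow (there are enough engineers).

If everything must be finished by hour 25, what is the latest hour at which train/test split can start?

Hyperparameter sweep has no dependents, so it just needs to finish by hour 25. Starting by 25 − 1 = hour 24 achieves that.
Nothing follows model export; the deadline of hour 25 is its only limit. It must start by 25 − 6 = hour 19.
Train/test split has several dependents: hyperparameter sweep (must start by hour 24); model export (must start by hour 19). The earliest of those limits is hour 19, so train/test split must start by 19 − 2 = hour 17.

17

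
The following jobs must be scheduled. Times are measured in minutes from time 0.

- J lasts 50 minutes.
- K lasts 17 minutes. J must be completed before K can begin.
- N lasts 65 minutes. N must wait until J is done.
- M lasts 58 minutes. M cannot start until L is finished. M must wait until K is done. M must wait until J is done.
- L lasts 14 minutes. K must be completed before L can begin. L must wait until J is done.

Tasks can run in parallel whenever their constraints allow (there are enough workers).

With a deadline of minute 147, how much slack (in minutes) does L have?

J can start immediately at minute 0; it finishes at minute 50.
K cannot begin until J (finishes minute 50). It runs from minute 50 to 50 + 17 = minute 67.
L cannot start until K (finishes minute 67); J (finishes minute 50). The controlling bound is minute 67, so L finishes at 67 + 14 = minute 81.

Working backward from the deadline:
M has no dependents, so it just needs to finish by minute 147. Starting by 147 − 58 = minute 89 achieves that.
Since M (must start by minute 89) depends on it, L must finish by minute 89. Backing off its 14-minute duration gives a latest start of minute 75.
So L can start as early as minute 67 and as late as minute 75, giving 75 − 67 = 8 minutes of slack.

8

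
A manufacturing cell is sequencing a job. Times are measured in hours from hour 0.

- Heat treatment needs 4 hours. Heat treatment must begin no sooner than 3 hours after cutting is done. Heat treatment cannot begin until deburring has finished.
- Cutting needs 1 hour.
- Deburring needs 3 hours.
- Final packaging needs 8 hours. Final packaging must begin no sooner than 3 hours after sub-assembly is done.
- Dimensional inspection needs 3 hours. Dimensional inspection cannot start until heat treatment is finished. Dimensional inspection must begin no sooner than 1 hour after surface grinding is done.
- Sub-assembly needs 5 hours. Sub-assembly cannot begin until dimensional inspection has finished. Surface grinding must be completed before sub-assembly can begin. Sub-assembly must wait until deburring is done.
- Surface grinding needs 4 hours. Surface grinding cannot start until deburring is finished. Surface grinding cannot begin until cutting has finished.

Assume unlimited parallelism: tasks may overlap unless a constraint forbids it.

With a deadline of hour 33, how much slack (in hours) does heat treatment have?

Deburring can start immediately at hour 0; it finishes at hour 3.
Cutting can start immediately at hour 0; it finishes at hour 1.
Heat treatment needs all of cutting (finishes hour 1, plus 3-hour gap → hour 4); deburring (finishes hour 3). That puts its earliest start at hour 4; it finishes at 4 + 4 = hour 8.

Working backward from the deadline:
Final packaging must finish by hour 33; it takes 8 hours, so it must start by 33 − 8 = hour 25.
Sub-assembly must finish before final packaging (must start by hour 25, minus 3-hour gap → hour 22). With a 5-hour duration, sub-assembly must start by 22 − 5 = hour 17.
Dimensional inspection feeds into sub-assembly (must start by hour 17); so dimensional inspection must finish by hour 17 and therefore start by hour 14.
Heat treatment must finish before dimensional inspection (must start by hour 14). With a 4-hour duration, heat treatment must start by 14 − 4 = hour 10.
So heat treatment can start as early as hour 4 and as late as hour 10, giving 10 − 4 = 6 hours of slack.

6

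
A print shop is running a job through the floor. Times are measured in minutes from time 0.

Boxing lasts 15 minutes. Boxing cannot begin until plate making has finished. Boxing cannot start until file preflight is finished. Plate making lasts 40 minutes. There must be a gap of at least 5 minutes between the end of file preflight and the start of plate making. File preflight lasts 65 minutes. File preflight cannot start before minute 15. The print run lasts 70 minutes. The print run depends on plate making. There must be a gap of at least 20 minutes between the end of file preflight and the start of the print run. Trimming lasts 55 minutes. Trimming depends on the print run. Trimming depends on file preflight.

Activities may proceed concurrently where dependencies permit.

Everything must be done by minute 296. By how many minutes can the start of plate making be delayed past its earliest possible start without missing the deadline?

46

File preflight cannot begin until its own release at minute 15. It runs from minute 15 to 15 + 65 = minute 80.
Plate making waits on file preflight (finishes minute 80, plus 5-minute gap → minute 85), so it starts at minute 85 and finishes at 85 + 40 = minute 125.

Working backward from the deadline:
Trimming must finish by minute 296; it takes 55 minutes, so it must start by 296 − 55 = minute 241.
Since trimming (must start by minute 241) depends on it, the print run must finish by minute 241. Backing off its 70-minute duration gives a latest start of minute 171.
Nothing follows boxing; the deadline of minute 296 is its only limit. It must start by 296 − 15 = minute 281.
Plate making must finish in time for the print run (must start by minute 171); boxing (must start by minute 281). The tightest is minute 171, so plate making must start by 171 − 40 = minute 131.
So plate making can start as early as minute 85 and as late as minute 131, giving 131 − 85 = 46 minutes of slack.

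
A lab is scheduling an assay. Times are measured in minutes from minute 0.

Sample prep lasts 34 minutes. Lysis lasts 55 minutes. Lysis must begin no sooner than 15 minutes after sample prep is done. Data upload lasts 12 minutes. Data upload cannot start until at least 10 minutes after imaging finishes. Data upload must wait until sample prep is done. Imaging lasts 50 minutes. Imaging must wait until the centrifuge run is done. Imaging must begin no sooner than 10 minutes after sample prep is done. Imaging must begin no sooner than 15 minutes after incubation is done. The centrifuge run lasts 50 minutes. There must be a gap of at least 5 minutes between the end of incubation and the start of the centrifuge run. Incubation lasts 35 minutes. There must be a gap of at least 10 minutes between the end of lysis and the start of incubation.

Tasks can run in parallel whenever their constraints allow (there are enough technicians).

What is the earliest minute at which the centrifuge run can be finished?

Nothing blocks sample prep, so it runs from minute 0 to minute 34.
Lysis waits on sample prep (finishes minute 34, plus 15-minute gap → minute 49), so it starts at minute 49 and finishes at 49 + 55 = minute 104.
Incubation waits on lysis (finishes minute 104, plus 10-minute gap → minute 114), so it starts at minute 114 and finishes at 114 + 35 = minute 149.
The centrifuge run cannot begin until incubation (finishes minute 149, plus 5-minute gap → minute 154). It runs from minute 154 to 154 + 50 = minute 204.

204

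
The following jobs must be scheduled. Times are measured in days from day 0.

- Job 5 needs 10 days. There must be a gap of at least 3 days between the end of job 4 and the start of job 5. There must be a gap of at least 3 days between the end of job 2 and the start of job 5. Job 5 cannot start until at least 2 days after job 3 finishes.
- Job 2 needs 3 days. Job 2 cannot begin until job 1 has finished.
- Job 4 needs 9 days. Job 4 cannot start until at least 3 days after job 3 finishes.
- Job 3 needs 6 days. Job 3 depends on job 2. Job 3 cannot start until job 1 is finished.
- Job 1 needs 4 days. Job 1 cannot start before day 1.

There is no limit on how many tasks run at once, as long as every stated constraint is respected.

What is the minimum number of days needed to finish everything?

39

Job 1 waits on its own release at day 1, so it starts at day 1 and finishes at 1 + 4 = day 5.
After job 1 (finishes day 5), job 2 can start at day 5 and finishes at day 8.
Job 3 needs all of job 2 (finishes day 8); job 1 (finishes day 5). That puts its earliest start at day 8; it finishes at 8 + 6 = day 14.
After job 3 (finishes day 14, plus 3-day gap → day 17), job 4 can start at day 17 and finishes at day 26.
Job 5 has to wait for job 4 (finishes day 26, plus 3-day gap → day 29); job 2 (finishes day 8, plus 3-day gap → day 11); job 3 (finishes day 14, plus 2-day gap → day 16). The latest of these is day 29, so job 5 runs day 29 to 29 + 10 = day 39.
All tasks are finished once the last one completes. Finish times: Job 1 at 5, Job 2 at 8, Job 3 at 14, Job 4 at 26, Job 5 at 39. The latest is day 39.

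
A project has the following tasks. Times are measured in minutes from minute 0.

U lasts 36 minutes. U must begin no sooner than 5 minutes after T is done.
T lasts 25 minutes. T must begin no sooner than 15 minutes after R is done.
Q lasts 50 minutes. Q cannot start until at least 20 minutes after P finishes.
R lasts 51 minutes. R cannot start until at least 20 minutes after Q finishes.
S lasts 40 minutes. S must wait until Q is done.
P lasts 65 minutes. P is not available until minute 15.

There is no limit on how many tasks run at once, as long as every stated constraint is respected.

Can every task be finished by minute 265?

No

After its own release at minute 15, P can start at minute 15 and finishes at minute 80.
Q cannot begin until P (finishes minute 80, plus 20-minute gap → minute 100). It runs from minute 100 to 100 + 50 = minute 150.
After Q (finishes minute 150), S can start at minute 150 and finishes at minute 190.
R cannot begin until Q (finishes minute 150, plus 20-minute gap → minute 170). It runs from minute 170 to 170 + 51 = minute 221.
T waits on R (finishes minute 221, plus 15-minute gap → minute 236), so it starts at minute 236 and finishes at 236 + 25 = minute 261.
U waits on T (finishes minute 261, plus 5-minute gap → minute 266), so it starts at minute 266 and finishes at 266 + 36 = minute 302.
The earliest everything can be done is minute 302, which is after the deadline of 265, so it is not possible.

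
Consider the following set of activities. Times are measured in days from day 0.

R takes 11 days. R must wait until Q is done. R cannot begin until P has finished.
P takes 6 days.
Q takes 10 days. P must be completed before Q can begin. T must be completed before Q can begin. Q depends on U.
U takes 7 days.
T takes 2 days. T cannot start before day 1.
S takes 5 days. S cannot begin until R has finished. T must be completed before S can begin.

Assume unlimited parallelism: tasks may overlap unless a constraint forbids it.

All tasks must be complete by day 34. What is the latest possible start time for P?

S must finish by day 34; it takes 5 days, so it must start by 34 − 5 = day 29.
R feeds into S (must start by day 29); so R must finish by day 29 and therefore start by day 18.
Q has to be done before R (must start by day 18). That means finishing by day 18, i.e. starting by 18 − 10 = day 8.
P must finish in time for Q (must start by day 8); R (must start by day 18). The tightest is day 8, so P must start by 8 − 6 = day 2.

2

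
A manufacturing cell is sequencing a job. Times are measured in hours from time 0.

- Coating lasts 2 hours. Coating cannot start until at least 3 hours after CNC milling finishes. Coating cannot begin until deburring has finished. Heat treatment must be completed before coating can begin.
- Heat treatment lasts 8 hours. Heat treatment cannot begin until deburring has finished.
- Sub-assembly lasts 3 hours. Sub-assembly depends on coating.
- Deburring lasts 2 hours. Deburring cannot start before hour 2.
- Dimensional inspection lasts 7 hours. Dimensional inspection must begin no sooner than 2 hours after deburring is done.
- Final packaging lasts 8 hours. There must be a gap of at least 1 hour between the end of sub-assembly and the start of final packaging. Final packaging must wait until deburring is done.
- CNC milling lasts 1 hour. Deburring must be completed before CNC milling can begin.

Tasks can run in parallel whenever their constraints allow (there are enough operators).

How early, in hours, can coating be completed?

14

Deburring cannot begin until its own release at hour 2. It runs from hour 2 to 2 + 2 = hour 4.
Heat treatment cannot begin until deburring (finishes hour 4). It runs from hour 4 to 4 + 8 = hour 12.
CNC milling cannot begin until deburring (finishes hour 4). It runs from hour 4 to 4 + 1 = hour 5.
For coating: CNC milling (finishes hour 5, plus 3-hour gap → hour 8); deburring (finishes hour 4); heat treatment (finishes hour 12). Taking the maximum gives a start of hour 12, and it finishes at 12 + 2 = hour 14.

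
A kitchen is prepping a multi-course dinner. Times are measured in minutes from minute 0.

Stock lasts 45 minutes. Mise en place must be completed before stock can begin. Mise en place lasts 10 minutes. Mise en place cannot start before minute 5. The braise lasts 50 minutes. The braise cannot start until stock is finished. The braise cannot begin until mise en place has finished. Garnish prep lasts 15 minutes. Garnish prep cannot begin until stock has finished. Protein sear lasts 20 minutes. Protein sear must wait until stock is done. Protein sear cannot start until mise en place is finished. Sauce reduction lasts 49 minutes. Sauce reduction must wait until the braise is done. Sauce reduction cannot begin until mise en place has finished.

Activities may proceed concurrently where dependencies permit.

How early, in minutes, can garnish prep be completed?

75

Mise en place cannot begin until its own release at minute 5. It runs from minute 5 to 5 + 10 = minute 15.
Stock waits on mise en place (finishes minute 15), so it starts at minute 15 and finishes at 15 + 45 = minute 60.
Garnish prep cannot begin until stock (finishes minute 60). It runs from minute 60 to 60 + 15 = minute 75.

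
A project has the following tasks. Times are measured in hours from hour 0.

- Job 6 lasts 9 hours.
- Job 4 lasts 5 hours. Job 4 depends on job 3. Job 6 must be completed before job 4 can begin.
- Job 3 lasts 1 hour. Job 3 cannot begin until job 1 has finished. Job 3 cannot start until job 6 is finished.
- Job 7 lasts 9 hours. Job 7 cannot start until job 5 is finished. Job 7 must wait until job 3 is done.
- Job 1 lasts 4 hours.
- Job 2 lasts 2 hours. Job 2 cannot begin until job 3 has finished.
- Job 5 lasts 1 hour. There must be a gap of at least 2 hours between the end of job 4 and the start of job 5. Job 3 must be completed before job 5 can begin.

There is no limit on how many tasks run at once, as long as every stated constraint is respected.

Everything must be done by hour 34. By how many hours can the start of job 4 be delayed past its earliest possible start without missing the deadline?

Job 6 has no prerequisites, so it starts at hour 0 and finishes at hour 9.
Nothing blocks job 1, so it runs from hour 0 to hour 4.
Job 3 needs all of job 1 (finishes hour 4); job 6 (finishes hour 9). That puts its earliest start at hour 9; it finishes at 9 + 1 = hour 10.
Job 4 needs all of job 3 (finishes hour 10); job 6 (finishes hour 9). That puts its earliest start at hour 10; it finishes at 10 + 5 = hour 15.

Working backward from the deadline:
To finish by hour 34, job 7 (duration 9) must start no later than hour 25.
Since job 7 (must start by hour 25) depends on it, job 5 must finish by hour 25. Backing off its 1-hour duration gives a latest start of hour 24.
Job 4 must finish before job 5 (must start by hour 24, minus 2-hour gap → hour 22). With a 5-hour duration, job 4 must start by 22 − 5 = hour 17.
So job 4 can start as early as hour 10 and as late as hour 17, giving 17 − 10 = 7 hours of slack.

7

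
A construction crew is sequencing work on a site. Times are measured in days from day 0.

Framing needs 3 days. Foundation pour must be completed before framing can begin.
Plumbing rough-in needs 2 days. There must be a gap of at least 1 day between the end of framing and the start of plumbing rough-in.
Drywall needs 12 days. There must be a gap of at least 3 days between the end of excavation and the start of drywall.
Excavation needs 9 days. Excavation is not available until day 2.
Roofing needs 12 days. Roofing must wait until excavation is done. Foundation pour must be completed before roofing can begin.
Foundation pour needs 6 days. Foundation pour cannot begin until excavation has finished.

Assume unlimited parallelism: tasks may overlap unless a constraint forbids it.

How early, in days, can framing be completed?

Excavation waits on its own release at day 2, so it starts at day 2 and finishes at 2 + 9 = day 11.
After excavation (finishes day 11), foundation pour can start at day 11 and finishes at day 17.
After foundation pour (finishes day 17), framing can start at day 17 and finishes at day 20.

20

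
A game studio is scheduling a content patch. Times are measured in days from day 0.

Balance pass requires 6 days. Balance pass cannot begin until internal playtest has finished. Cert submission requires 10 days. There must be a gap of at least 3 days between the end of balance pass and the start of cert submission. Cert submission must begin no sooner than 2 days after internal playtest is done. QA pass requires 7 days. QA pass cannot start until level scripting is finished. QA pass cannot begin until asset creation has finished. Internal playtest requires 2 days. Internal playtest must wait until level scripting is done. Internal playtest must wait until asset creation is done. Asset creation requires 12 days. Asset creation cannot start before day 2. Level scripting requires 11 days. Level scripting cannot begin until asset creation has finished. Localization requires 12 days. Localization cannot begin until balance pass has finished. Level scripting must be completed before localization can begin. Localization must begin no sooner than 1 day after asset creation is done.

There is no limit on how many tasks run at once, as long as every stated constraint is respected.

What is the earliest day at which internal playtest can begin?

After its own release at day 2, asset creation can start at day 2 and finishes at day 14.
After asset creation (finishes day 14), level scripting can start at day 14 and finishes at day 25.
Internal playtest waits on level scripting (finishes day 25); asset creation (finishes day 14). The latest of these is day 25, which is the earliest internal playtest can start.

25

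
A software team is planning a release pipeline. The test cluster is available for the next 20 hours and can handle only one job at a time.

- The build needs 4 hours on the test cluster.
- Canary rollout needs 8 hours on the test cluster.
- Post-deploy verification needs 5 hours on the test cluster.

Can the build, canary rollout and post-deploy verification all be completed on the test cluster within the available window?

Yes

Running back to back, the jobs need 4 + 8 + 5 = 17 hours on the test cluster.
Since 17 ≤ 20, they fit within the window.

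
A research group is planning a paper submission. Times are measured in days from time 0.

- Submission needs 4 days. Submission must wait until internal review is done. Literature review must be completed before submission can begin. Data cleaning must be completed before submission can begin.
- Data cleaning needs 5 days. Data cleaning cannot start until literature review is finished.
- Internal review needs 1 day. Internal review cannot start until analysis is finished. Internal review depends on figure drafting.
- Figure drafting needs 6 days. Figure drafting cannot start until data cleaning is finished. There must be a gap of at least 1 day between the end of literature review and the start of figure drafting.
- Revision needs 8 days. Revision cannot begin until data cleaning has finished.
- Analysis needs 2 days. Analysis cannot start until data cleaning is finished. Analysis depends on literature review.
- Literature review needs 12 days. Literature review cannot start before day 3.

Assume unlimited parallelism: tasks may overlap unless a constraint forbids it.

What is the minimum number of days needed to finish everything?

31

After its own release at day 3, literature review can start at day 3 and finishes at day 15.
After literature review (finishes day 15), data cleaning can start at day 15 and finishes at day 20.
After data cleaning (finishes day 20), revision can start at day 20 and finishes at day 28.
Figure drafting needs all of data cleaning (finishes day 20); literature review (finishes day 15, plus 1-day gap → day 16). That puts its earliest start at day 20; it finishes at 20 + 6 = day 26.
Analysis needs all of data cleaning (finishes day 20); literature review (finishes day 15). That puts its earliest start at day 20; it finishes at 20 + 2 = day 22.
Internal review cannot start until analysis (finishes day 22); figure drafting (finishes day 26). The controlling bound is day 26, so internal review finishes at 26 + 1 = day 27.
Submission needs all of internal review (finishes day 27); literature review (finishes day 15); data cleaning (finishes day 20). That puts its earliest start at day 27; it finishes at 27 + 4 = day 31.
All tasks are finished once the last one completes. Finish times: Literature review at 15, Data cleaning at 20, Analysis at 22, Figure drafting at 26, Internal review at 27, Revision at 28, Submission at 31. The latest is day 31.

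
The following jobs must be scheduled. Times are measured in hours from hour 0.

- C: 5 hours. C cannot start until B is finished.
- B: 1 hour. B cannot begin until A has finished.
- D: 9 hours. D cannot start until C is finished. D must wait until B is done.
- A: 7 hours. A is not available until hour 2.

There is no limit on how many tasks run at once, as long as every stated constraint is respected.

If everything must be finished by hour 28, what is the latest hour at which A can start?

6

Nothing follows D; the deadline of hour 28 is its only limit. It must start by 28 − 9 = hour 19.
C has to be done before D (must start by hour 19). That means finishing by hour 19, i.e. starting by 19 − 5 = hour 14.
B has several dependents: C (must start by hour 14); D (must start by hour 19). The earliest of those limits is hour 14, so B must start by 14 − 1 = hour 13.
A must finish before B (must start by hour 13). With a 7-hour duration, A must start by 13 − 7 = hour 6.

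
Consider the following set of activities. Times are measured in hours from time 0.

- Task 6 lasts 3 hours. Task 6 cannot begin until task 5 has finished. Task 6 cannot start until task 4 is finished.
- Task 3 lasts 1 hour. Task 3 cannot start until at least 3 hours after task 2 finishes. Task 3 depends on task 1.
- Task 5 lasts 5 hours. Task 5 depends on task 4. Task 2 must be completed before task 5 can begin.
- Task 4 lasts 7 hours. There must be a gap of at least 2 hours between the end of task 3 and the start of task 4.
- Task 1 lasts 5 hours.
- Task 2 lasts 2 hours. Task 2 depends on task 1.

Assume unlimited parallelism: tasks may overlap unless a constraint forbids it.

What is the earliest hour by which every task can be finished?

28

Task 1 can start immediately at hour 0; it finishes at hour 5.
After task 1 (finishes hour 5), task 2 can start at hour 5 and finishes at hour 7.
For task 3: task 2 (finishes hour 7, plus 3-hour gap → hour 10); task 1 (finishes hour 5). Taking the maximum gives a start of hour 10, and it finishes at 10 + 1 = hour 11.
Task 4 cannot begin until task 3 (finishes hour 11, plus 2-hour gap → hour 13). It runs from hour 13 to 13 + 7 = hour 20.
Task 5 cannot start until task 4 (finishes hour 20); task 2 (finishes hour 7). The controlling bound is hour 20, so task 5 finishes at 20 + 5 = hour 25.
Task 6 cannot start until task 5 (finishes hour 25); task 4 (finishes hour 20). The controlling bound is hour 25, so task 6 finishes at 25 + 3 = hour 28.
All tasks are finished once the last one completes. Finish times: Task 1 at 5, Task 2 at 7, Task 3 at 11, Task 4 at 20, Task 5 at 25, Task 6 at 28. The latest is hour 28.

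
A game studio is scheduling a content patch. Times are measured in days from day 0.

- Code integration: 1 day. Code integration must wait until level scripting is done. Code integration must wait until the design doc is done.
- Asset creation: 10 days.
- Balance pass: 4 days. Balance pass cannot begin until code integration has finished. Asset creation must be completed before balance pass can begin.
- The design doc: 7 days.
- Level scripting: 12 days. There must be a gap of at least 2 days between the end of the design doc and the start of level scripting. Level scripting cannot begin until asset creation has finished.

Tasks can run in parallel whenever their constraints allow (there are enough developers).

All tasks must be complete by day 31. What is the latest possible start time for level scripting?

14

To finish by day 31, balance pass (duration 4) must start no later than day 27.
Code integration feeds into balance pass (must start by day 27); so code integration must finish by day 27 and therefore start by day 26.
Since code integration (must start by day 26) depends on it, level scripting must finish by day 26. Backing off its 12-day duration gives a latest start of day 14.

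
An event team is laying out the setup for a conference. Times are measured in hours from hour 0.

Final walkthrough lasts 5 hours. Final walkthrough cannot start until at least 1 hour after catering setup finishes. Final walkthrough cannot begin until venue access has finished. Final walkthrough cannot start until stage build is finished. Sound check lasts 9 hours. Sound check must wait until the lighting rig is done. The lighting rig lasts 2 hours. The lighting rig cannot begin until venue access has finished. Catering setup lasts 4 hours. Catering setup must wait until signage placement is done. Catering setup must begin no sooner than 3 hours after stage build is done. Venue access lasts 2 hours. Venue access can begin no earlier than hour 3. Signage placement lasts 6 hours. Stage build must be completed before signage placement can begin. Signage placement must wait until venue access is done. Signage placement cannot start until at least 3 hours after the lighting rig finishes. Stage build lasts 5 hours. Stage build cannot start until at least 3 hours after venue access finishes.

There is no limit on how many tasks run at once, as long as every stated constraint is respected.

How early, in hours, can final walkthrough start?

Venue access waits on its own release at hour 3, so it starts at hour 3 and finishes at 3 + 2 = hour 5.
The lighting rig cannot begin until venue access (finishes hour 5). It runs from hour 5 to 5 + 2 = hour 7.
Stage build waits on venue access (finishes hour 5, plus 3-hour gap → hour 8), so it starts at hour 8 and finishes at 8 + 5 = hour 13.
Signage placement needs all of stage build (finishes hour 13); venue access (finishes hour 5); the lighting rig (finishes hour 7, plus 3-hour gap → hour 10). That puts its earliest start at hour 13; it finishes at 13 + 6 = hour 19.
Catering setup cannot start until signage placement (finishes hour 19); stage build (finishes hour 13, plus 3-hour gap → hour 16). The controlling bound is hour 19, so catering setup finishes at 19 + 4 = hour 23.
Final walkthrough waits on catering setup (finishes hour 23, plus 1-hour gap → hour 24); venue access (finishes hour 5); stage build (finishes hour 13). The latest of these is hour 24, which is the earliest final walkthrough can start.

24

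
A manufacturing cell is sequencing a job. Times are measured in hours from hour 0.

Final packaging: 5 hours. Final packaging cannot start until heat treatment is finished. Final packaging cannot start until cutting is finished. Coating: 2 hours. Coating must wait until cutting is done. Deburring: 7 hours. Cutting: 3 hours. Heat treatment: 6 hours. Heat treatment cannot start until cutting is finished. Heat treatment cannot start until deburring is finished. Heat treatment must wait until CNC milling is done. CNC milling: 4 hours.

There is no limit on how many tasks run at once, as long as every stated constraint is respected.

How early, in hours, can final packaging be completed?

Nothing blocks CNC milling, so it runs from hour 0 to hour 4.
Nothing blocks deburring, so it runs from hour 0 to hour 7.
Cutting has no prerequisites, so it starts at hour 0 and finishes at hour 3.
Heat treatment has to wait for cutting (finishes hour 3); deburring (finishes hour 7); CNC milling (finishes hour 4). The latest of these is hour 7, so heat treatment runs hour 7 to 7 + 6 = hour 13.
Final packaging has to wait for heat treatment (finishes hour 13); cutting (finishes hour 3). The latest of these is hour 13, so final packaging runs hour 13 to 13 + 5 = hour 18.

18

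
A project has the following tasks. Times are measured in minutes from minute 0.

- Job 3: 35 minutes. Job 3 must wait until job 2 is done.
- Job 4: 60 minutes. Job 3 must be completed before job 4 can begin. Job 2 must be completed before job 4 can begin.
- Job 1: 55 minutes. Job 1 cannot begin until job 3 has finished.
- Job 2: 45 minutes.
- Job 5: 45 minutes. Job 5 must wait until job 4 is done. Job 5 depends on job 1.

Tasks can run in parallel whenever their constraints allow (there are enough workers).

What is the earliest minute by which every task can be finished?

Job 2 has no prerequisites, so it starts at minute 0 and finishes at minute 45.
Job 3 waits on job 2 (finishes minute 45), so it starts at minute 45 and finishes at 45 + 35 = minute 80.
Job 4 has to wait for job 3 (finishes minute 80); job 2 (finishes minute 45). The latest of these is minute 80, so job 4 runs minute 80 to 80 + 60 = minute 140.
After job 3 (finishes minute 80), job 1 can start at minute 80 and finishes at minute 135.
Job 5 cannot start until job 4 (finishes minute 140); job 1 (finishes minute 135). The controlling bound is minute 140, so job 5 finishes at 140 + 45 = minute 185.
All tasks are finished once the last one completes. Finish times: Job 1 at 135, Job 2 at 45, Job 3 at 80, Job 4 at 140, Job 5 at 185. The latest is minute 185.

185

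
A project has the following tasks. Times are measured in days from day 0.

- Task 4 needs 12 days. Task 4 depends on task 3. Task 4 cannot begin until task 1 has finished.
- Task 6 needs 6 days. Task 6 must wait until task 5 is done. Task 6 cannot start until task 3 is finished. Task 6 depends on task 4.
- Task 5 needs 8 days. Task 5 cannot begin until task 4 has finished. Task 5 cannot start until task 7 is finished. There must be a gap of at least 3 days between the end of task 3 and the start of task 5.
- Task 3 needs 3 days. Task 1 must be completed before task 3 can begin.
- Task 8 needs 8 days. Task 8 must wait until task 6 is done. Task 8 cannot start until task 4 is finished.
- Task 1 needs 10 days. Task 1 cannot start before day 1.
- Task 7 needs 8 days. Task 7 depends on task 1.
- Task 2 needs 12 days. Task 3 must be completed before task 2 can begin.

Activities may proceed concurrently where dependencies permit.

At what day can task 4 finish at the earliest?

Task 1 cannot begin until its own release at day 1. It runs from day 1 to 1 + 10 = day 11.
Task 3 cannot begin until task 1 (finishes day 11). It runs from day 11 to 11 + 3 = day 14.
For task 4: task 3 (finishes day 14); task 1 (finishes day 11). Taking the maximum gives a start of day 14, and it finishes at 14 + 12 = day 26.

26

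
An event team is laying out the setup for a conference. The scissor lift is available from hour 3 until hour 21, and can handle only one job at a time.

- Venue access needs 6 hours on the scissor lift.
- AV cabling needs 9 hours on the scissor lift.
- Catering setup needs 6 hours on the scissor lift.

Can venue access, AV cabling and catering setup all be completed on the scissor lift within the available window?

No

The scissor lift window is 21 − 3 = 18 hours.
Running back to back, the jobs need 6 + 9 + 6 = 21 hours on the scissor lift.
Since 21 > 18, they cannot all fit.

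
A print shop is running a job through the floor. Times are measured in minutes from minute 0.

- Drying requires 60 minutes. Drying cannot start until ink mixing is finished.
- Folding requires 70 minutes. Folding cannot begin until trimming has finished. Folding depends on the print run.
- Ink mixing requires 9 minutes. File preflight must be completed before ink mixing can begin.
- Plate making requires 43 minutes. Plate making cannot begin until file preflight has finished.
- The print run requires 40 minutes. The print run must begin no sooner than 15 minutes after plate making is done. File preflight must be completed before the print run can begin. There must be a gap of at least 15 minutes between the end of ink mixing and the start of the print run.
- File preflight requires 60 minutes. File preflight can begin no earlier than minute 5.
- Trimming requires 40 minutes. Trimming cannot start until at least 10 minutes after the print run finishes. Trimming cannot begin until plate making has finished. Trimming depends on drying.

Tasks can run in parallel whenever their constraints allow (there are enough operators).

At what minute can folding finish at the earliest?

After its own release at minute 5, file preflight can start at minute 5 and finishes at minute 65.
Ink mixing waits on file preflight (finishes minute 65), so it starts at minute 65 and finishes at 65 + 9 = minute 74.
Drying cannot begin until ink mixing (finishes minute 74). It runs from minute 74 to 74 + 60 = minute 134.
Plate making waits on file preflight (finishes minute 65), so it starts at minute 65 and finishes at 65 + 43 = minute 108.
For the print run: plate making (finishes minute 108, plus 15-minute gap → minute 123); file preflight (finishes minute 65); ink mixing (finishes minute 74, plus 15-minute gap → minute 89). Taking the maximum gives a start of minute 123, and it finishes at 123 + 40 = minute 163.
Trimming cannot start until the print run (finishes minute 163, plus 10-minute gap → minute 173); plate making (finishes minute 108); drying (finishes minute 134). The controlling bound is minute 173, so trimming finishes at 173 + 40 = minute 213.
Folding cannot start until trimming (finishes minute 213); the print run (finishes minute 163). The controlling bound is minute 213, so folding finishes at 213 + 70 = minute 283.

283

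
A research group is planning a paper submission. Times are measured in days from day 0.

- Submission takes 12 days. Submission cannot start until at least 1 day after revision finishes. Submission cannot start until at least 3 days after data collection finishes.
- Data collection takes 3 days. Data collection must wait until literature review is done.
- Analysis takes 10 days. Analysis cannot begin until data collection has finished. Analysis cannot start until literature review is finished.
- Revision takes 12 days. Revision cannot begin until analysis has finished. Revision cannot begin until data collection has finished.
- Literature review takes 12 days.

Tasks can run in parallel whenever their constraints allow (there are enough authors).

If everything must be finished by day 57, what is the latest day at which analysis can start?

Submission must finish by day 57; it takes 12 days, so it must start by 57 − 12 = day 45.
Revision must finish before submission (must start by day 45, minus 1-day gap → day 44). With a 12-day duration, revision must start by 44 − 12 = day 32.
Since revision (must start by day 32) depends on it, analysis must finish by day 32. Backing off its 10-day duration gives a latest start of day 22.

22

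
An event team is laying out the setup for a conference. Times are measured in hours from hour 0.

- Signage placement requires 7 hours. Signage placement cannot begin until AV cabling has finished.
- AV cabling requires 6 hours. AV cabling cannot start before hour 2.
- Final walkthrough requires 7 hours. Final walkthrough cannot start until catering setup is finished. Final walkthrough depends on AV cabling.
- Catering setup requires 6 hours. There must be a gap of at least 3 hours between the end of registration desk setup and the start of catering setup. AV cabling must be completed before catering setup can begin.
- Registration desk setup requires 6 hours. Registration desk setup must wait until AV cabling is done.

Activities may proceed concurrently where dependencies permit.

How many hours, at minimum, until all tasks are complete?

After its own release at hour 2, AV cabling can start at hour 2 and finishes at hour 8.
Signage placement waits on AV cabling (finishes hour 8), so it starts at hour 8 and finishes at 8 + 7 = hour 15.
Registration desk setup waits on AV cabling (finishes hour 8), so it starts at hour 8 and finishes at 8 + 6 = hour 14.
Catering setup has to wait for registration desk setup (finishes hour 14, plus 3-hour gap → hour 17); AV cabling (finishes hour 8). The latest of these is hour 17, so catering setup runs hour 17 to 17 + 6 = hour 23.
Final walkthrough cannot start until catering setup (finishes hour 23); AV cabling (finishes hour 8). The controlling bound is hour 23, so final walkthrough finishes at 23 + 7 = hour 30.
All tasks are finished once the last one completes. Finish times: AV cabling at 8, Registration desk setup at 14, Signage placement at 15, Catering setup at 23, Final walkthrough at 30. The latest is hour 30.

30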